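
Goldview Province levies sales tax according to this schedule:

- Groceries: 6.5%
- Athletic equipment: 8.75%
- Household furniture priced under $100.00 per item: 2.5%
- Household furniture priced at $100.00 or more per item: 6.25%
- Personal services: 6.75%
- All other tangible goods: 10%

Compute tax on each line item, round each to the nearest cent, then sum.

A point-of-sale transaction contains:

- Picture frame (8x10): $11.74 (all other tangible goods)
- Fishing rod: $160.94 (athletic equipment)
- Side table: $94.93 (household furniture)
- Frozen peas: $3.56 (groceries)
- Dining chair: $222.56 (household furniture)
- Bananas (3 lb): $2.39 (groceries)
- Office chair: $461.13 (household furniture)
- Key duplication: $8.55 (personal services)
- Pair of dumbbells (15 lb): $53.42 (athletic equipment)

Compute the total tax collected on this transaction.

$65.99

Picture frame (8x10) $11.74: all other tangible goods → 10% → $1.17
Fishing rod $160.94: athletic equipment → 8.75% → $14.08
Side table $94.93: household furniture, under $100.00 → 2.5% → $2.37
Frozen peas $3.56: groceries → 6.5% → $0.23
Dining chair $222.56: household furniture, $100.00 or more → 6.25% → $13.91
Bananas (3 lb) $2.39: groceries → 6.5% → $0.16
Office chair $461.13: household furniture, $100.00 or more → 6.25% → $28.82
Key duplication $8.55: personal services → 6.75% → $0.58
Pair of dumbbells (15 lb) $53.42: athletic equipment → 8.75% → $4.67
Total tax = $1.17 + $14.08 + $2.37 + $0.23 + $13.91 + $0.16 + $28.82 + $0.58 + $4.67 = $65.99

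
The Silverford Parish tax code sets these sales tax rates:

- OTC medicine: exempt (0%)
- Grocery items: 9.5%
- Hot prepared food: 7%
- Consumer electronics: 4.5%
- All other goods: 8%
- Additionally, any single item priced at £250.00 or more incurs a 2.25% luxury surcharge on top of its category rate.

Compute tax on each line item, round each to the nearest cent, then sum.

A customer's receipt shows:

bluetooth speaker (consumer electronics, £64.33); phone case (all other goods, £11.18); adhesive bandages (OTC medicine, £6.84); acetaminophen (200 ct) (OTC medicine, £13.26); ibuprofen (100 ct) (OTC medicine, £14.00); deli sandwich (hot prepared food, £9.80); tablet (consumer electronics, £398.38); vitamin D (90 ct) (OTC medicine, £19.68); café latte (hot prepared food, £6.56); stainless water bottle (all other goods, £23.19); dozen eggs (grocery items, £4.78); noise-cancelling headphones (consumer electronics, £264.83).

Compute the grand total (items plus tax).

£888.84

Bluetooth speaker £64.33: consumer electronics → 4.5% → £2.89
Phone case £11.18: all other goods → 8% → £0.89
Adhesive bandages £6.84: OTC medicine → 0% → £0.00
Acetaminophen (200 ct) £13.26: OTC medicine → 0% → £0.00
Ibuprofen (100 ct) £14.00: OTC medicine → 0% → £0.00
Deli sandwich £9.80: hot prepared food → 7% → £0.69
Tablet £398.38: consumer electronics → 4.5% + 2.25% surcharge = 6.75% → £26.89
Vitamin D (90 ct) £19.68: OTC medicine → 0% → £0.00
Café latte £6.56: hot prepared food → 7% → £0.46
Stainless water bottle £23.19: all other goods → 8% → £1.86
Dozen eggs £4.78: grocery items → 9.5% → £0.45
Noise-cancelling headphones £264.83: consumer electronics → 4.5% + 2.25% surcharge = 6.75% → £17.88
Subtotal = £836.83; tax = £52.01; total due = £888.84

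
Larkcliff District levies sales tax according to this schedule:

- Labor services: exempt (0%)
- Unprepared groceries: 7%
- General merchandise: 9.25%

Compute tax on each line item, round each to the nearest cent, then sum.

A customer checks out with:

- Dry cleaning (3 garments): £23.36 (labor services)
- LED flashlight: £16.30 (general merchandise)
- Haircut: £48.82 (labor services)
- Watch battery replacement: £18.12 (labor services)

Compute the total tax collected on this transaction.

Dry cleaning (3 garments) £23.36: labor services → 0% → £0.00
LED flashlight £16.30: general merchandise → 9.25% → £1.51
Haircut £48.82: labor services → 0% → £0.00
Watch battery replacement £18.12: labor services → 0% → £0.00
Total tax = £1.51

£1.51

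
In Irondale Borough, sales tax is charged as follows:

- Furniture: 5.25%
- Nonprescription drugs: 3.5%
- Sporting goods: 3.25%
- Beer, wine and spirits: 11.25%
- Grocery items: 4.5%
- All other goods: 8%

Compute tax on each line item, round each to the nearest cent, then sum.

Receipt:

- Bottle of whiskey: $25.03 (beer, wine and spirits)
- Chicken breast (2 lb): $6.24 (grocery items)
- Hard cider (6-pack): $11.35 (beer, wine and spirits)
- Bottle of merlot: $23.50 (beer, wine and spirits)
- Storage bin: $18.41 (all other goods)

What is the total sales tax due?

Bottle of whiskey $25.03: beer, wine and spirits → 11.25% → $2.82
Chicken breast (2 lb) $6.24: grocery items → 4.5% → $0.28
Hard cider (6-pack) $11.35: beer, wine and spirits → 11.25% → $1.28
Bottle of merlot $23.50: beer, wine and spirits → 11.25% → $2.64
Storage bin $18.41: all other goods → 8% → $1.47
Total tax = $2.82 + $0.28 + $1.28 + $2.64 + $1.47 = $8.49

$8.49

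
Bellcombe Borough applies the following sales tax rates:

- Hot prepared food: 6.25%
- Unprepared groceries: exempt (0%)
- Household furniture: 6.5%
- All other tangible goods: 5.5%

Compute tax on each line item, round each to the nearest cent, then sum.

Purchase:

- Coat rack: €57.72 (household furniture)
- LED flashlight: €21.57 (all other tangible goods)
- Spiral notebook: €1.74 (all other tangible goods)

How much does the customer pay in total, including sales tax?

€86.07

Coat rack €57.72: household furniture → 6.5% → €3.75
LED flashlight €21.57: all other tangible goods → 5.5% → €1.19
Spiral notebook €1.74: all other tangible goods → 5.5% → €0.10
Subtotal = €81.03; tax = €5.04; total due = €86.07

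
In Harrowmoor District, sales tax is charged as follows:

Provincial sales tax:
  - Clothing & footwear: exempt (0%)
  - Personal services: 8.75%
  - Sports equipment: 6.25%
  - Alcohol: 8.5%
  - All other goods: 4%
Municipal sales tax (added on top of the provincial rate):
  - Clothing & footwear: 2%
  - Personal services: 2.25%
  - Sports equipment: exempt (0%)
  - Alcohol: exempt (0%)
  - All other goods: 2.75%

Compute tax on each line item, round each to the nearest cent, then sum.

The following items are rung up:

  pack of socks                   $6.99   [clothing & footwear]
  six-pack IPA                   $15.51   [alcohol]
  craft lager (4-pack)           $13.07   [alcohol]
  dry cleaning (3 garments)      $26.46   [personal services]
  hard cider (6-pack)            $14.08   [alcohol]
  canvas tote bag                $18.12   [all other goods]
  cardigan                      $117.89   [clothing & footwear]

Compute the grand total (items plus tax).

$222.38

Pack of socks $6.99: clothing & footwear → 0% + 2% municipal = 2% → $0.14
Six-pack IPA $15.51: alcohol → 8.5% + 0% municipal = 8.5% → $1.32
Craft lager (4-pack) $13.07: alcohol → 8.5% + 0% municipal = 8.5% → $1.11
Dry cleaning (3 garments) $26.46: personal services → 8.75% + 2.25% municipal = 11% → $2.91
Hard cider (6-pack) $14.08: alcohol → 8.5% + 0% municipal = 8.5% → $1.20
Canvas tote bag $18.12: all other goods → 4% + 2.75% municipal = 6.75% → $1.22
Cardigan $117.89: clothing & footwear → 0% + 2% municipal = 2% → $2.36
Subtotal = $212.12; tax = $10.26; total due = $222.38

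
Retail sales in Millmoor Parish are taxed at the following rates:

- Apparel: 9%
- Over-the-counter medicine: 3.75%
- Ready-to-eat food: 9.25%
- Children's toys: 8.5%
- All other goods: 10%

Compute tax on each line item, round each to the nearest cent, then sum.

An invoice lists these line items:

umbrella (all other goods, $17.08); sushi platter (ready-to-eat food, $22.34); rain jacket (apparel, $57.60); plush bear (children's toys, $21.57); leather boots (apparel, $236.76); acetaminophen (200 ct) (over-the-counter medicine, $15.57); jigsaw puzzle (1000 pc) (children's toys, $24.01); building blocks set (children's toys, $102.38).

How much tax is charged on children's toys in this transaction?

Plush bear $21.57: children's toys → 8.5% → $1.83
Jigsaw puzzle (1000 pc) $24.01: children's toys → 8.5% → $2.04
Building blocks set $102.38: children's toys → 8.5% → $8.70
Tax on children's toys = $1.83 + $2.04 + $8.70 = $12.57

$12.57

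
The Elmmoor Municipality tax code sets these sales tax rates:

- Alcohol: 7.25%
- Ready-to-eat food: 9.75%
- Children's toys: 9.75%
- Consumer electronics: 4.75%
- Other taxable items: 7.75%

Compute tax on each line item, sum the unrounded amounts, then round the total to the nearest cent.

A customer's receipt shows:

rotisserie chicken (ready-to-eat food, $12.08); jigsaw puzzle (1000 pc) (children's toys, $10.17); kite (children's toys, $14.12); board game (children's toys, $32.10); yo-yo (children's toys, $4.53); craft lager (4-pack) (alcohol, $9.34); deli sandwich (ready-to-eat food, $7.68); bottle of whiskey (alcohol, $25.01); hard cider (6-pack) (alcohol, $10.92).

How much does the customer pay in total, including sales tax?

Rotisserie chicken $12.08: ready-to-eat food → 9.75% → $1.1778
Jigsaw puzzle (1000 pc) $10.17: children's toys → 9.75% → $0.991575
Kite $14.12: children's toys → 9.75% → $1.3767
Board game $32.10: children's toys → 9.75% → $3.12975
Yo-yo $4.53: children's toys → 9.75% → $0.441675
Craft lager (4-pack) $9.34: alcohol → 7.25% → $0.67715
Deli sandwich $7.68: ready-to-eat food → 9.75% → $0.7488
Bottle of whiskey $25.01: alcohol → 7.25% → $1.813225
Hard cider (6-pack) $10.92: alcohol → 7.25% → $0.7917
Subtotal = $125.95; unrounded tax = $11.148375 → $11.15; total due = $137.10

$137.10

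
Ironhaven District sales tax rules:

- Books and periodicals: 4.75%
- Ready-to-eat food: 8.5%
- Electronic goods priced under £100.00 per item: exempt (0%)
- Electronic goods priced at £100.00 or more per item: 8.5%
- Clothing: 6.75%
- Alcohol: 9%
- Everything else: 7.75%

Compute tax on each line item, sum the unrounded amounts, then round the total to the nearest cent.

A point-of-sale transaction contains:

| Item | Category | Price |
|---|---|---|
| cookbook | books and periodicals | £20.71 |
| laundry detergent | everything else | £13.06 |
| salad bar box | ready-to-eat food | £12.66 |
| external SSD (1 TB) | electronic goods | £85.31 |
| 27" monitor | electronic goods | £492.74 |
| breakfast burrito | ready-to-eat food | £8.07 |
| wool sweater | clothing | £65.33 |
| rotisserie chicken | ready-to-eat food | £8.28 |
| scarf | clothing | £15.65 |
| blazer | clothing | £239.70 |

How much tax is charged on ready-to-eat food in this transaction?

£2.47

Salad bar box £12.66: ready-to-eat food → 8.5% → £1.0761
Breakfast burrito £8.07: ready-to-eat food → 8.5% → £0.68595
Rotisserie chicken £8.28: ready-to-eat food → 8.5% → £0.7038
Tax on ready-to-eat food: unrounded sum = £2.46585 → £2.47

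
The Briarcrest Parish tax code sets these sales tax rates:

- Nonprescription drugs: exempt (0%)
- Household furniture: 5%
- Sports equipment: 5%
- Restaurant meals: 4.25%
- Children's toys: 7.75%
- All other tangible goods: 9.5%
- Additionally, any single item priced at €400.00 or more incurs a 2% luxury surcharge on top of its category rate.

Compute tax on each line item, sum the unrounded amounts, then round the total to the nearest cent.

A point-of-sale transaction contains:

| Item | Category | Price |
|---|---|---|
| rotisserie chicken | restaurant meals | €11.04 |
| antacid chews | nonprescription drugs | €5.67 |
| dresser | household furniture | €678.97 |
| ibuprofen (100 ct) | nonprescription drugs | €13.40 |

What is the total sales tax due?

€48.00

Rotisserie chicken €11.04: restaurant meals → 4.25% → €0.4692
Antacid chews €5.67: nonprescription drugs → 0% → €0.00
Dresser €678.97: household furniture → 5% + 2% surcharge = 7% → €47.5279
Ibuprofen (100 ct) €13.40: nonprescription drugs → 0% → €0.00
Unrounded tax sum = €47.9971 → €48.00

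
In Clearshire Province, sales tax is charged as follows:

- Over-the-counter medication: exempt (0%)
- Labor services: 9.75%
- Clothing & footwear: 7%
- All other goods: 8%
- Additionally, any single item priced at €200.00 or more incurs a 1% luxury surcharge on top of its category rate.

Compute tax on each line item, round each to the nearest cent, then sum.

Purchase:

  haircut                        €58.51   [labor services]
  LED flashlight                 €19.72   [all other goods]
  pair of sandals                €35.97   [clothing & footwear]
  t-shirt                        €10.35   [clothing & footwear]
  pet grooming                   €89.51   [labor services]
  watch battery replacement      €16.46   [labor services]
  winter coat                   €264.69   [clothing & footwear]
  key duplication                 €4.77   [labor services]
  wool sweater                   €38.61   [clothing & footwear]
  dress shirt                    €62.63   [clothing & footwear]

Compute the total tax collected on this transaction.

Haircut €58.51: labor services → 9.75% → €5.70
LED flashlight €19.72: all other goods → 8% → €1.58
Pair of sandals €35.97: clothing & footwear → 7% → €2.52
T-shirt €10.35: clothing & footwear → 7% → €0.72
Pet grooming €89.51: labor services → 9.75% → €8.73
Watch battery replacement €16.46: labor services → 9.75% → €1.60
Winter coat €264.69: clothing & footwear → 7% + 1% surcharge = 8% → €21.18
Key duplication €4.77: labor services → 9.75% → €0.47
Wool sweater €38.61: clothing & footwear → 7% → €2.70
Dress shirt €62.63: clothing & footwear → 7% → €4.38
Total tax = €5.70 + €1.58 + €2.52 + €0.72 + €8.73 + €1.60 + €21.18 + €0.47 + €2.70 + €4.38 = €49.58

€49.58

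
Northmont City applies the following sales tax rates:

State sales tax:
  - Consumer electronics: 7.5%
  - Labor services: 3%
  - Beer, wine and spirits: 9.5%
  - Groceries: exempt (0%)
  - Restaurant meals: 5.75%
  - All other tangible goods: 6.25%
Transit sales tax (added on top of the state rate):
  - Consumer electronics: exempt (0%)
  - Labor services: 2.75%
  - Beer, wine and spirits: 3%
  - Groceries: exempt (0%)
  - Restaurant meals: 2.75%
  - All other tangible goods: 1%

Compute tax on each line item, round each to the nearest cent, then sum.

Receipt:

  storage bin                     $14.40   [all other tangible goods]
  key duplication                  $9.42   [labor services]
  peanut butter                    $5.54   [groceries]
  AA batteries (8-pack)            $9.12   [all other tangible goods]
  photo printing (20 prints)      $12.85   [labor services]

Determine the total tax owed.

Storage bin $14.40: all other tangible goods → 6.25% + 1% transit = 7.25% → $1.04
Key duplication $9.42: labor services → 3% + 2.75% transit = 5.75% → $0.54
Peanut butter $5.54: groceries → 0% + 0% transit = 0% → $0.00
AA batteries (8-pack) $9.12: all other tangible goods → 6.25% + 1% transit = 7.25% → $0.66
Photo printing (20 prints) $12.85: labor services → 3% + 2.75% transit = 5.75% → $0.74
Total tax = $1.04 + $0.54 + $0.66 + $0.74 = $2.98

$2.98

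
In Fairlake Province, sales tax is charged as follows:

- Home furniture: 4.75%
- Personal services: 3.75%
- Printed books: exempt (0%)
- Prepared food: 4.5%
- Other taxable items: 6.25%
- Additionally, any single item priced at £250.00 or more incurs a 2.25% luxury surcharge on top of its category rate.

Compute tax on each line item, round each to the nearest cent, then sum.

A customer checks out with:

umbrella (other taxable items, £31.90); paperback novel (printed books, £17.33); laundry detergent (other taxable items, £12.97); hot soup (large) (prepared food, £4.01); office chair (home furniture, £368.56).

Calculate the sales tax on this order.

Umbrella £31.90: other taxable items → 6.25% → £1.99
Paperback novel £17.33: printed books → 0% → £0.00
Laundry detergent £12.97: other taxable items → 6.25% → £0.81
Hot soup (large) £4.01: prepared food → 4.5% → £0.18
Office chair £368.56: home furniture → 4.75% + 2.25% surcharge = 7% → £25.80
Total tax = £1.99 + £0.81 + £0.18 + £25.80 = £28.78

£28.78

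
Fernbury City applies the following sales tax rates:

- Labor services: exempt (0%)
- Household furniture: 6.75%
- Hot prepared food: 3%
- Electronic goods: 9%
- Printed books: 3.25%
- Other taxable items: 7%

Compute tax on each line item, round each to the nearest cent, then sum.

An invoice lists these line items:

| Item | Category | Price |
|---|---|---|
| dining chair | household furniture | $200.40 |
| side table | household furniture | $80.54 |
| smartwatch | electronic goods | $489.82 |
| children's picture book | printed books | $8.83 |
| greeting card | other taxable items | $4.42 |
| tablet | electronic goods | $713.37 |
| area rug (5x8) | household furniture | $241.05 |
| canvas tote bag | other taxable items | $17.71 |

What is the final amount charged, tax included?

Dining chair $200.40: household furniture → 6.75% → $13.53
Side table $80.54: household furniture → 6.75% → $5.44
Smartwatch $489.82: electronic goods → 9% → $44.08
Children's picture book $8.83: printed books → 3.25% → $0.29
Greeting card $4.42: other taxable items → 7% → $0.31
Tablet $713.37: electronic goods → 9% → $64.20
Area rug (5x8) $241.05: household furniture → 6.75% → $16.27
Canvas tote bag $17.71: other taxable items → 7% → $1.24
Subtotal = $1756.14; tax = $145.36; total due = $1901.50

$1901.50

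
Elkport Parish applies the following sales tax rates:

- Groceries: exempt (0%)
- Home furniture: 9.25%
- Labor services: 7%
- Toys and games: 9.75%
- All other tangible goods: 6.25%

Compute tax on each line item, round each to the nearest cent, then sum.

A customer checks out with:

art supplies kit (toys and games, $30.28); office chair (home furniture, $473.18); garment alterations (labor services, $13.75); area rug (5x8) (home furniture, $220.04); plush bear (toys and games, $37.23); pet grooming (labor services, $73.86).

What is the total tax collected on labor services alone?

$6.13

Garment alterations $13.75: labor services → 7% → $0.96
Pet grooming $73.86: labor services → 7% → $5.17
Tax on labor services = $0.96 + $5.17 = $6.13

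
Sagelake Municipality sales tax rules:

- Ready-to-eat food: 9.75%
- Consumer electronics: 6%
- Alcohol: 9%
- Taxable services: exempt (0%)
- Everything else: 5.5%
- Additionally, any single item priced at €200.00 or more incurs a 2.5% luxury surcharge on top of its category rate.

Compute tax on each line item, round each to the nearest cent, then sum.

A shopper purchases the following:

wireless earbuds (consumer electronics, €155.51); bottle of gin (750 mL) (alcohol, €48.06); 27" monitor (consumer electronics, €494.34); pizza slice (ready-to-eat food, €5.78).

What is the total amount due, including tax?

€759.93

Wireless earbuds €155.51: consumer electronics → 6% → €9.33
Bottle of gin (750 mL) €48.06: alcohol → 9% → €4.33
27" monitor €494.34: consumer electronics → 6% + 2.5% surcharge = 8.5% → €42.02
Pizza slice €5.78: ready-to-eat food → 9.75% → €0.56
Subtotal = €703.69; tax = €56.24; total due = €759.93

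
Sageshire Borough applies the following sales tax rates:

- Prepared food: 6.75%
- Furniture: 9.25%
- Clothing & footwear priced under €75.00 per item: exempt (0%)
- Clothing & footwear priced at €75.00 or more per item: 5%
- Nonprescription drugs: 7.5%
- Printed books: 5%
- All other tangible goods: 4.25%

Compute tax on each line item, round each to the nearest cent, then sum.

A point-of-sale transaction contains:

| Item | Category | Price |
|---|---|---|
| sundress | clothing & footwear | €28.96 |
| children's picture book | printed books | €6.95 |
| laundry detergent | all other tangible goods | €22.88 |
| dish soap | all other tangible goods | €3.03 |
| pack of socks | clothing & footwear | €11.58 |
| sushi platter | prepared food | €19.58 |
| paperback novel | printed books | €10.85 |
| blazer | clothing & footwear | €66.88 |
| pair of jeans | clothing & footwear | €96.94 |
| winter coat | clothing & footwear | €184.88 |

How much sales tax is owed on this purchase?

Sundress €28.96: clothing & footwear, under €75.00 → 0% → €0.00
Children's picture book €6.95: printed books → 5% → €0.35
Laundry detergent €22.88: all other tangible goods → 4.25% → €0.97
Dish soap €3.03: all other tangible goods → 4.25% → €0.13
Pack of socks €11.58: clothing & footwear, under €75.00 → 0% → €0.00
Sushi platter €19.58: prepared food → 6.75% → €1.32
Paperback novel €10.85: printed books → 5% → €0.54
Blazer €66.88: clothing & footwear, under €75.00 → 0% → €0.00
Pair of jeans €96.94: clothing & footwear, €75.00 or more → 5% → €4.85
Winter coat €184.88: clothing & footwear, €75.00 or more → 5% → €9.24
Total tax = €0.35 + €0.97 + €0.13 + €1.32 + €0.54 + €4.85 + €9.24 = €17.40

€17.40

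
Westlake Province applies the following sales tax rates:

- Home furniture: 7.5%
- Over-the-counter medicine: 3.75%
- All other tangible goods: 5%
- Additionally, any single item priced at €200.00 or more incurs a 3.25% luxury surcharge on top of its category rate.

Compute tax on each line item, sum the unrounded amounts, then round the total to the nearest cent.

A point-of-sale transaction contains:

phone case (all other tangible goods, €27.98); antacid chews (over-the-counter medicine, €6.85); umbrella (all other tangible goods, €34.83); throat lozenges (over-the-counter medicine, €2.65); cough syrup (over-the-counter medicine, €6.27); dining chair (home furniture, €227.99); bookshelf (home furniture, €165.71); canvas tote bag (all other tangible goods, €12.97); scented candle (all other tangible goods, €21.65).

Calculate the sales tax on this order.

€42.40

Phone case €27.98: all other tangible goods → 5% → €1.399
Antacid chews €6.85: over-the-counter medicine → 3.75% → €0.256875
Umbrella €34.83: all other tangible goods → 5% → €1.7415
Throat lozenges €2.65: over-the-counter medicine → 3.75% → €0.099375
Cough syrup €6.27: over-the-counter medicine → 3.75% → €0.235125
Dining chair €227.99: home furniture → 7.5% + 3.25% surcharge = 10.75% → €24.508925
Bookshelf €165.71: home furniture → 7.5% → €12.42825
Canvas tote bag €12.97: all other tangible goods → 5% → €0.6485
Scented candle €21.65: all other tangible goods → 5% → €1.0825
Unrounded tax sum = €42.40005 → €42.40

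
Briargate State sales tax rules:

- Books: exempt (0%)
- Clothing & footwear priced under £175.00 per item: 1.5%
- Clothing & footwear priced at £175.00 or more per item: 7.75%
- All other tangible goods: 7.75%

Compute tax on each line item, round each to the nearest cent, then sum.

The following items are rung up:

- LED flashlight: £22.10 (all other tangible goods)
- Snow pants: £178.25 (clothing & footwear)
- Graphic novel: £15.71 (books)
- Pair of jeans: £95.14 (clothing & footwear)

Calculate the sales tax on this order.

£16.95

LED flashlight £22.10: all other tangible goods → 7.75% → £1.71
Snow pants £178.25: clothing & footwear, £175.00 or more → 7.75% → £13.81
Graphic novel £15.71: books → 0% → £0.00
Pair of jeans £95.14: clothing & footwear, under £175.00 → 1.5% → £1.43
Total tax = £1.71 + £13.81 + £1.43 = £16.95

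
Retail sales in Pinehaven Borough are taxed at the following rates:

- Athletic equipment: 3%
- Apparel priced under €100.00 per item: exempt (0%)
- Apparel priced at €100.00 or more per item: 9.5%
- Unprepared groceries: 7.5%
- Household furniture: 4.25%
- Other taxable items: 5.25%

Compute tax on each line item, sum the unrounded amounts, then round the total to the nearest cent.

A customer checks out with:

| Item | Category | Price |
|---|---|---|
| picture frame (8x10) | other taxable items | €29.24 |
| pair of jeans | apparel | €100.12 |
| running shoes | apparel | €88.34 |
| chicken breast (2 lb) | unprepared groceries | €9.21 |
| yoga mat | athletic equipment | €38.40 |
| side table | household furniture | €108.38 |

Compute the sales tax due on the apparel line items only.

€9.51

Pair of jeans €100.12: apparel, €100.00 or more → 9.5% → €9.5114
Running shoes €88.34: apparel, under €100.00 → 0% → €0.00
Tax on apparel: unrounded sum = €9.5114 → €9.51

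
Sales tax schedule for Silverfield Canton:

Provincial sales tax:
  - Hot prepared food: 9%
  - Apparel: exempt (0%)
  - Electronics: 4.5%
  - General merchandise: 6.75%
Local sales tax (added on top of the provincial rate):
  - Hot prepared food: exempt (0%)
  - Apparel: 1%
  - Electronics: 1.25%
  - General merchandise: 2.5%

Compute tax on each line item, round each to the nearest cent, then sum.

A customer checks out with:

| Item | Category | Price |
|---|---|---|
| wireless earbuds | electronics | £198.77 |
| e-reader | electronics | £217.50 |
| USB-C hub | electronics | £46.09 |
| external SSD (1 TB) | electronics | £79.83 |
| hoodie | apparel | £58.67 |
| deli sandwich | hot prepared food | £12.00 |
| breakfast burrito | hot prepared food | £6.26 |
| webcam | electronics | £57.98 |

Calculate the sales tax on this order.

£36.74

Wireless earbuds £198.77: electronics → 4.5% + 1.25% local = 5.75% → £11.43
E-reader £217.50: electronics → 4.5% + 1.25% local = 5.75% → £12.51
USB-C hub £46.09: electronics → 4.5% + 1.25% local = 5.75% → £2.65
External SSD (1 TB) £79.83: electronics → 4.5% + 1.25% local = 5.75% → £4.59
Hoodie £58.67: apparel → 0% + 1% local = 1% → £0.59
Deli sandwich £12.00: hot prepared food → 9% + 0% local = 9% → £1.08
Breakfast burrito £6.26: hot prepared food → 9% + 0% local = 9% → £0.56
Webcam £57.98: electronics → 4.5% + 1.25% local = 5.75% → £3.33
Total tax = £11.43 + £12.51 + £2.65 + £4.59 + £0.59 + £1.08 + £0.56 + £3.33 = £36.74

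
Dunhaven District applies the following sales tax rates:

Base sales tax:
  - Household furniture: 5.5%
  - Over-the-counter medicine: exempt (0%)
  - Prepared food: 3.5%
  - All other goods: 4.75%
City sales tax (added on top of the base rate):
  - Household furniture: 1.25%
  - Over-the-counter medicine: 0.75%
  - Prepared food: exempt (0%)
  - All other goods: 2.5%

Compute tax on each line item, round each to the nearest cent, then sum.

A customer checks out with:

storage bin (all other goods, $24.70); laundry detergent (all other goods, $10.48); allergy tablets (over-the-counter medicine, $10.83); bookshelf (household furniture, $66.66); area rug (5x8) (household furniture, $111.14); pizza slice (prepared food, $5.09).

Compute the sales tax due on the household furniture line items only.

Bookshelf $66.66: household furniture → 5.5% + 1.25% city = 6.75% → $4.50
Area rug (5x8) $111.14: household furniture → 5.5% + 1.25% city = 6.75% → $7.50
Tax on household furniture = $4.50 + $7.50 = $12.00

$12.00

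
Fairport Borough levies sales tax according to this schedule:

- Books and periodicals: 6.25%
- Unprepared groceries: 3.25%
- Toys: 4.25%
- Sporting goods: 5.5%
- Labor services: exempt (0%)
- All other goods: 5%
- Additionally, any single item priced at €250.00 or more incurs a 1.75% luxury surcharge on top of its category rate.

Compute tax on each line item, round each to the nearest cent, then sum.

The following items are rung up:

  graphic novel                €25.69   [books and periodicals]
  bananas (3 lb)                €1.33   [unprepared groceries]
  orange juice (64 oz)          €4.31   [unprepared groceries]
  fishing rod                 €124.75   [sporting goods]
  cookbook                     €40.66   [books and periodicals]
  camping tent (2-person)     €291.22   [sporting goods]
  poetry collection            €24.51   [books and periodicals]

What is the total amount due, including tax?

Graphic novel €25.69: books and periodicals → 6.25% → €1.61
Bananas (3 lb) €1.33: unprepared groceries → 3.25% → €0.04
Orange juice (64 oz) €4.31: unprepared groceries → 3.25% → €0.14
Fishing rod €124.75: sporting goods → 5.5% → €6.86
Cookbook €40.66: books and periodicals → 6.25% → €2.54
Camping tent (2-person) €291.22: sporting goods → 5.5% + 1.75% surcharge = 7.25% → €21.11
Poetry collection €24.51: books and periodicals → 6.25% → €1.53
Subtotal = €512.47; tax = €33.83; total due = €546.30

€546.30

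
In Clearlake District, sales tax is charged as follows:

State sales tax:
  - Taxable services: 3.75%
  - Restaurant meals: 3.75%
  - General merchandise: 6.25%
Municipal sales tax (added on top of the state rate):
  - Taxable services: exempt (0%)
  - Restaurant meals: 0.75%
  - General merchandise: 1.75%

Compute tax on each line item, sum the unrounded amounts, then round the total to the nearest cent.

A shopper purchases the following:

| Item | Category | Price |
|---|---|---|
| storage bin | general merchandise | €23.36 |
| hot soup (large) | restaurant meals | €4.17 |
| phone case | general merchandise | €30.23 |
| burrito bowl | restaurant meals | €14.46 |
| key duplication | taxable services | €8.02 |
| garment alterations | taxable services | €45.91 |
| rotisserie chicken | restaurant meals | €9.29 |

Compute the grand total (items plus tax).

Storage bin €23.36: general merchandise → 6.25% + 1.75% municipal = 8% → €1.8688
Hot soup (large) €4.17: restaurant meals → 3.75% + 0.75% municipal = 4.5% → €0.18765
Phone case €30.23: general merchandise → 6.25% + 1.75% municipal = 8% → €2.4184
Burrito bowl €14.46: restaurant meals → 3.75% + 0.75% municipal = 4.5% → €0.6507
Key duplication €8.02: taxable services → 3.75% + 0% municipal = 3.75% → €0.30075
Garment alterations €45.91: taxable services → 3.75% + 0% municipal = 3.75% → €1.721625
Rotisserie chicken €9.29: restaurant meals → 3.75% + 0.75% municipal = 4.5% → €0.41805
Subtotal = €135.44; unrounded tax = €7.565975 → €7.57; total due = €143.01

€143.01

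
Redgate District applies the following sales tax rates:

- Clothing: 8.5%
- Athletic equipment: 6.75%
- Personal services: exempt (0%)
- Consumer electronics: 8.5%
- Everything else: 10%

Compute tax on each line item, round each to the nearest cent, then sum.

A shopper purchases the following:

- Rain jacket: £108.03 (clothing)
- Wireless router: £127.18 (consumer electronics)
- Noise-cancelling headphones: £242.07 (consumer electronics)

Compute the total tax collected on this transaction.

£40.57

Rain jacket £108.03: clothing → 8.5% → £9.18
Wireless router £127.18: consumer electronics → 8.5% → £10.81
Noise-cancelling headphones £242.07: consumer electronics → 8.5% → £20.58
Total tax = £9.18 + £10.81 + £20.58 = £40.57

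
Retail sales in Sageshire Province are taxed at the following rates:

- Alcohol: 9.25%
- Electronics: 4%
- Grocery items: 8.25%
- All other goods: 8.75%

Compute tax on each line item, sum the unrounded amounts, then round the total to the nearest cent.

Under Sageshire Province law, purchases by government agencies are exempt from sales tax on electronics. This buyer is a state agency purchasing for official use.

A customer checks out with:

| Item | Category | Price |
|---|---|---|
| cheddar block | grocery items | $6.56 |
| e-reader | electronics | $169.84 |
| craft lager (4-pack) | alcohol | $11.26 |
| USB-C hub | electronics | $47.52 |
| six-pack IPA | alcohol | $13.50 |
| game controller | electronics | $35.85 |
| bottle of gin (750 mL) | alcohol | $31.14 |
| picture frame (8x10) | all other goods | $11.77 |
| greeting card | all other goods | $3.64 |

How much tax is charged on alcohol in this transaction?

$5.17

Craft lager (4-pack) $11.26: alcohol → 9.25% → $1.04155
Six-pack IPA $13.50: alcohol → 9.25% → $1.24875
Bottle of gin (750 mL) $31.14: alcohol → 9.25% → $2.88045
Tax on alcohol: unrounded sum = $5.17075 → $5.17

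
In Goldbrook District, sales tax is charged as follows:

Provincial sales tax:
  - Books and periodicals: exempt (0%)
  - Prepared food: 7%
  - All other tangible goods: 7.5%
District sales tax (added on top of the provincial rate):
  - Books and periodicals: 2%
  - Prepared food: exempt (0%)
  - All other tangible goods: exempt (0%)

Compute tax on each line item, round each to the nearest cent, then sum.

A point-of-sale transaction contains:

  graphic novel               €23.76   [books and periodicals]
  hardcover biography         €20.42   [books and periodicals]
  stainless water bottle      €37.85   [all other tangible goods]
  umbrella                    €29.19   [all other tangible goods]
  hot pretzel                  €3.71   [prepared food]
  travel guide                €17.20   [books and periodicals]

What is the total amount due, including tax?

Graphic novel €23.76: books and periodicals → 0% + 2% district = 2% → €0.48
Hardcover biography €20.42: books and periodicals → 0% + 2% district = 2% → €0.41
Stainless water bottle €37.85: all other tangible goods → 7.5% + 0% district = 7.5% → €2.84
Umbrella €29.19: all other tangible goods → 7.5% + 0% district = 7.5% → €2.19
Hot pretzel €3.71: prepared food → 7% + 0% district = 7% → €0.26
Travel guide €17.20: books and periodicals → 0% + 2% district = 2% → €0.34
Subtotal = €132.13; tax = €6.52; total due = €138.65

€138.65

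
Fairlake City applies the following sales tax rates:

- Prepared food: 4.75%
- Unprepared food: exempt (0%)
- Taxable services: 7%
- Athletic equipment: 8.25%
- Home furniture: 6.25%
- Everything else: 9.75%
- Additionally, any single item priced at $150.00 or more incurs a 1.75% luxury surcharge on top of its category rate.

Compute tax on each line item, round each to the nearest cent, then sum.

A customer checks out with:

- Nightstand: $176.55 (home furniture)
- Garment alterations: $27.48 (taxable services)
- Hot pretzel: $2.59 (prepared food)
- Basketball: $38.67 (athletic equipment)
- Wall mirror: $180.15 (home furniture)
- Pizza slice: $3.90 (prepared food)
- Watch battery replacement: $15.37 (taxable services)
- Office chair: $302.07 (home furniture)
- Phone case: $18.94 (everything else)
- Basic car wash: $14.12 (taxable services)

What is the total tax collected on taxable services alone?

$3.99

Garment alterations $27.48: taxable services → 7% → $1.92
Watch battery replacement $15.37: taxable services → 7% → $1.08
Basic car wash $14.12: taxable services → 7% → $0.99
Tax on taxable services = $1.92 + $1.08 + $0.99 = $3.99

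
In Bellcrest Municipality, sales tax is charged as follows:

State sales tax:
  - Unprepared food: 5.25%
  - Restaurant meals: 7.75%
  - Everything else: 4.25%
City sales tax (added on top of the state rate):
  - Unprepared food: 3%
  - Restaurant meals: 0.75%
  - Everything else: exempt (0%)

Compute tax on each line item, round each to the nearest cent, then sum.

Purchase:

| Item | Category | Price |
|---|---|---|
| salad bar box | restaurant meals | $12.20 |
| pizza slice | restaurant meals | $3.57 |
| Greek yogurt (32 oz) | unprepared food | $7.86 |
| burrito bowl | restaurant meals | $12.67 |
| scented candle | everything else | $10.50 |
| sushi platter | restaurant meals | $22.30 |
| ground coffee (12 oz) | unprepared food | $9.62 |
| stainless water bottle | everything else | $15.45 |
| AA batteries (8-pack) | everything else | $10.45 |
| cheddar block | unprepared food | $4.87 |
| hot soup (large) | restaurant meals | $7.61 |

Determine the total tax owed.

Salad bar box $12.20: restaurant meals → 7.75% + 0.75% city = 8.5% → $1.04
Pizza slice $3.57: restaurant meals → 7.75% + 0.75% city = 8.5% → $0.30
Greek yogurt (32 oz) $7.86: unprepared food → 5.25% + 3% city = 8.25% → $0.65
Burrito bowl $12.67: restaurant meals → 7.75% + 0.75% city = 8.5% → $1.08
Scented candle $10.50: everything else → 4.25% + 0% city = 4.25% → $0.45
Sushi platter $22.30: restaurant meals → 7.75% + 0.75% city = 8.5% → $1.90
Ground coffee (12 oz) $9.62: unprepared food → 5.25% + 3% city = 8.25% → $0.79
Stainless water bottle $15.45: everything else → 4.25% + 0% city = 4.25% → $0.66
AA batteries (8-pack) $10.45: everything else → 4.25% + 0% city = 4.25% → $0.44
Cheddar block $4.87: unprepared food → 5.25% + 3% city = 8.25% → $0.40
Hot soup (large) $7.61: restaurant meals → 7.75% + 0.75% city = 8.5% → $0.65
Total tax = $1.04 + $0.30 + $0.65 + $1.08 + $0.45 + $1.90 + $0.79 + $0.66 + $0.44 + $0.40 + $0.65 = $8.36

$8.36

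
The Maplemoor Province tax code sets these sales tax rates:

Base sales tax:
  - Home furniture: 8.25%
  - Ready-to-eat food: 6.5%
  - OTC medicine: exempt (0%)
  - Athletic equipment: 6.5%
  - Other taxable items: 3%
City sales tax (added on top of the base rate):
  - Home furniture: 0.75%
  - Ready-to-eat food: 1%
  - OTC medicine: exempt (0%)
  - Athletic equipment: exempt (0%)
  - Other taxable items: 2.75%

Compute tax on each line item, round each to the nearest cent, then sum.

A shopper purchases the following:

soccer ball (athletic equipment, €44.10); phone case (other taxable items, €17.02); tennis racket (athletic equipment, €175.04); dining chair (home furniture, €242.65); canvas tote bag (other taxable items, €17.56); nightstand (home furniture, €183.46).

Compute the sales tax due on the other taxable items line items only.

Phone case €17.02: other taxable items → 3% + 2.75% city = 5.75% → €0.98
Canvas tote bag €17.56: other taxable items → 3% + 2.75% city = 5.75% → €1.01
Tax on other taxable items = €0.98 + €1.01 = €1.99

€1.99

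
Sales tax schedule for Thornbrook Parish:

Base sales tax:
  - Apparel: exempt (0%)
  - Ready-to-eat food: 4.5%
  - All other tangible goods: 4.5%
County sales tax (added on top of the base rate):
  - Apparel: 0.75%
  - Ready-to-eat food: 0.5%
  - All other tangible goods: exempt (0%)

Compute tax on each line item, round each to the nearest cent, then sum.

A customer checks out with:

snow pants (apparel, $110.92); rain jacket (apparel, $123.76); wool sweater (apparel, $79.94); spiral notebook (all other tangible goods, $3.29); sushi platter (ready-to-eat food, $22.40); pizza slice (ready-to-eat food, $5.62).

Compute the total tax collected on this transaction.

$3.91

Snow pants $110.92: apparel → 0% + 0.75% county = 0.75% → $0.83
Rain jacket $123.76: apparel → 0% + 0.75% county = 0.75% → $0.93
Wool sweater $79.94: apparel → 0% + 0.75% county = 0.75% → $0.60
Spiral notebook $3.29: all other tangible goods → 4.5% + 0% county = 4.5% → $0.15
Sushi platter $22.40: ready-to-eat food → 4.5% + 0.5% county = 5% → $1.12
Pizza slice $5.62: ready-to-eat food → 4.5% + 0.5% county = 5% → $0.28
Total tax = $0.83 + $0.93 + $0.60 + $0.15 + $1.12 + $0.28 = $3.91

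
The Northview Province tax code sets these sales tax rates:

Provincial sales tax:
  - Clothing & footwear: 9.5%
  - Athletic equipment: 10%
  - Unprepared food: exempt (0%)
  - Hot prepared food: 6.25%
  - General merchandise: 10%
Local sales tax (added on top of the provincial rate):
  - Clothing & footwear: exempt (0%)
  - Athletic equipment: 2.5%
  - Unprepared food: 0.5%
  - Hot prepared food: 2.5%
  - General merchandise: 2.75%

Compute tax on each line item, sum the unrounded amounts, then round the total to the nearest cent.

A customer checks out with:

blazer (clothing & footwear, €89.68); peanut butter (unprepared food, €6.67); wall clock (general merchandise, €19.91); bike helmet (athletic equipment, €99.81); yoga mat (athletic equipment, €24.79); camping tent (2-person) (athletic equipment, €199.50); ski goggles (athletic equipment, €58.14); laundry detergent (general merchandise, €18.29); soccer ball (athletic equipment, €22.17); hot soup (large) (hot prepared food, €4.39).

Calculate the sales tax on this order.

€64.36

Blazer €89.68: clothing & footwear → 9.5% + 0% local = 9.5% → €8.5196
Peanut butter €6.67: unprepared food → 0% + 0.5% local = 0.5% → €0.03335
Wall clock €19.91: general merchandise → 10% + 2.75% local = 12.75% → €2.538525
Bike helmet €99.81: athletic equipment → 10% + 2.5% local = 12.5% → €12.47625
Yoga mat €24.79: athletic equipment → 10% + 2.5% local = 12.5% → €3.09875
Camping tent (2-person) €199.50: athletic equipment → 10% + 2.5% local = 12.5% → €24.9375
Ski goggles €58.14: athletic equipment → 10% + 2.5% local = 12.5% → €7.2675
Laundry detergent €18.29: general merchandise → 10% + 2.75% local = 12.75% → €2.331975
Soccer ball €22.17: athletic equipment → 10% + 2.5% local = 12.5% → €2.77125
Hot soup (large) €4.39: hot prepared food → 6.25% + 2.5% local = 8.75% → €0.384125
Unrounded tax sum = €64.358825 → €64.36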